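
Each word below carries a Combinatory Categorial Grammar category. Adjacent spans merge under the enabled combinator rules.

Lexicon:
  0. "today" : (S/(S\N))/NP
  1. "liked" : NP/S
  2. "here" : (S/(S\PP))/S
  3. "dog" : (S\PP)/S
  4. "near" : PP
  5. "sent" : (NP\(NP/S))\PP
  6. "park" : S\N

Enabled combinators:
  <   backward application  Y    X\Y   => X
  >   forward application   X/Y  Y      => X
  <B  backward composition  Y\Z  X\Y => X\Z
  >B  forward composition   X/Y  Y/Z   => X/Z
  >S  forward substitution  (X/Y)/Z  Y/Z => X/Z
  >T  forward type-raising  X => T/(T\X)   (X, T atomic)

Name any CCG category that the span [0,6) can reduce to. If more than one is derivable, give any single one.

S/(S\N)

[0,7] S   >
  [0,6] S/(S\N)   >
    [0,1] "today" : (S/(S\N))/NP
    [1,6] NP   <
      [1,4] NP/S   >B
        [1,2] "liked" : NP/S
        [2,4] S/S   >S
          [2,3] "here" : (S/(S\PP))/S
          [3,4] "dog" : (S\PP)/S
      [4,6] NP\(NP/S)   <
        [4,5] "near" : PP
        [5,6] "sent" : (NP\(NP/S))\PP
  [6,7] "park" : S\N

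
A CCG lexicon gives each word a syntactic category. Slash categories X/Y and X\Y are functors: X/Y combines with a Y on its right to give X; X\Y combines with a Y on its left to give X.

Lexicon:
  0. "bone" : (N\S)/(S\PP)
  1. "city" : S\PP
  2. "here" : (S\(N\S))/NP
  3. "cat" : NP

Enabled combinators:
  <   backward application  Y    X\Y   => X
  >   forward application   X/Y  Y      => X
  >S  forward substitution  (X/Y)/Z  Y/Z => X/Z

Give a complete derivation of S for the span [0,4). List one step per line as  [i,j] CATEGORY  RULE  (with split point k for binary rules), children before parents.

[0,1] (N\S)/(S\PP)  lex  "bone"
[1,2] S\PP  lex  "city"
[0,2] N\S  >  k=1
[2,3] (S\(N\S))/NP  lex  "here"
[3,4] NP  lex  "cat"
[2,4] S\(N\S)  >  k=3
[0,4] S  <  k=2

[0,4] S   <
  [0,2] N\S   >
    [0,1] "bone" : (N\S)/(S\PP)
    [1,2] "city" : S\PP
  [2,4] S\(N\S)   >
    [2,3] "here" : (S\(N\S))/NP
    [3,4] "cat" : NP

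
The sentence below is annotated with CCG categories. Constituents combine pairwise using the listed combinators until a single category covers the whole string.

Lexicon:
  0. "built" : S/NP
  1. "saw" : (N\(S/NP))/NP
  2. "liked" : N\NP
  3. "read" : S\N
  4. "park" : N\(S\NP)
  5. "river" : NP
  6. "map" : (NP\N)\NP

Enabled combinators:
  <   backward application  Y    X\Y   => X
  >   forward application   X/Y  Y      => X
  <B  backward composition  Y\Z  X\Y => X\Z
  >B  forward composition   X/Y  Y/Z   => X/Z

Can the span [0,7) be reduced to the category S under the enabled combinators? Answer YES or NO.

NO

S/NP (N\(S/NP))/NP N\NP S\N N\(S\NP) NP (NP\N)\NP
CKY chart[0,7] = {N}; S ∉ chart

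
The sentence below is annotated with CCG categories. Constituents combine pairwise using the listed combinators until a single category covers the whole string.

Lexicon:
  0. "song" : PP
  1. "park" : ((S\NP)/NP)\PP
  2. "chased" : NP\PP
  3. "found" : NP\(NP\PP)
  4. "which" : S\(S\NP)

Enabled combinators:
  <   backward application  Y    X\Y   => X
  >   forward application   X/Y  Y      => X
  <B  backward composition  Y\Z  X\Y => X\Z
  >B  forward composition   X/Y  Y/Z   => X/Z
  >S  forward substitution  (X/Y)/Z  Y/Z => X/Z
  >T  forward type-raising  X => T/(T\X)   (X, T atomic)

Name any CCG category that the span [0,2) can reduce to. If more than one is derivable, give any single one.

(S\NP)/NP

[0,5] S   <
  [0,4] S\NP   >
    [0,2] (S\NP)/NP   <
      [0,1] "song" : PP
      [1,2] "park" : ((S\NP)/NP)\PP
    [2,4] NP   <
      [2,3] "chased" : NP\PP
      [3,4] "found" : NP\(NP\PP)
  [4,5] "which" : S\(S\NP)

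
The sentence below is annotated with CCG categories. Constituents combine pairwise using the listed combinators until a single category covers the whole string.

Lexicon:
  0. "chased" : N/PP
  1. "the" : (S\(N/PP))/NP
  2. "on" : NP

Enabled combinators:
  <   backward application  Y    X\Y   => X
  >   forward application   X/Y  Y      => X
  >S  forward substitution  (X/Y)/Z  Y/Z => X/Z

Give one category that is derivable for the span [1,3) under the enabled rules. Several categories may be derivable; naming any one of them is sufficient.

[0,3] S   <
  [0,1] "chased" : N/PP
  [1,3] S\(N/PP)   >
    [1,2] "the" : (S\(N/PP))/NP
    [2,3] "on" : NP

S\(N/PP)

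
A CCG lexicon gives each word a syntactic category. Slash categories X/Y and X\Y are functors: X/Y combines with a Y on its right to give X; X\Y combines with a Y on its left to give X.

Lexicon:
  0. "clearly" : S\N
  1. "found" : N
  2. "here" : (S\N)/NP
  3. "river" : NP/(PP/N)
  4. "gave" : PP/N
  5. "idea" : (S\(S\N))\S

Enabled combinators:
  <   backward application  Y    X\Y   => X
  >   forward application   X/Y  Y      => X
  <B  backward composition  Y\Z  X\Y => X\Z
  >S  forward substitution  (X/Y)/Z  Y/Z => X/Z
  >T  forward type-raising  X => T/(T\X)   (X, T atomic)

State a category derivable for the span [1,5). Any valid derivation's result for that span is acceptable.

[0,6] S   <
  [0,1] "clearly" : S\N
  [1,6] S\(S\N)   <
    [1,5] S   <
      [1,2] "found" : N
      [2,5] S\N   >
        [2,3] "here" : (S\N)/NP
        [3,5] NP   >
          [3,4] "river" : NP/(PP/N)
          [4,5] "gave" : PP/N
    [5,6] "idea" : (S\(S\N))\S

S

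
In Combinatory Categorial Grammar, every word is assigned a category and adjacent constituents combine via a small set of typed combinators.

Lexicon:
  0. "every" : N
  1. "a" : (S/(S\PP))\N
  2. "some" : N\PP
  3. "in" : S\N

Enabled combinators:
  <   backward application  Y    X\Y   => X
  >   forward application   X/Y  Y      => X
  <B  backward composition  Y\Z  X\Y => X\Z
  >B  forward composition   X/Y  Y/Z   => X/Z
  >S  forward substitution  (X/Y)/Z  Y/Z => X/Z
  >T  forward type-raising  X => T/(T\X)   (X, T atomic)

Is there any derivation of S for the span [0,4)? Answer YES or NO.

[0,4] S   >
  [0,2] S/(S\PP)   <
    [0,1] "every" : N
    [1,2] "a" : (S/(S\PP))\N
  [2,4] S\PP   <B
    [2,3] "some" : N\PP
    [3,4] "in" : S\N

YES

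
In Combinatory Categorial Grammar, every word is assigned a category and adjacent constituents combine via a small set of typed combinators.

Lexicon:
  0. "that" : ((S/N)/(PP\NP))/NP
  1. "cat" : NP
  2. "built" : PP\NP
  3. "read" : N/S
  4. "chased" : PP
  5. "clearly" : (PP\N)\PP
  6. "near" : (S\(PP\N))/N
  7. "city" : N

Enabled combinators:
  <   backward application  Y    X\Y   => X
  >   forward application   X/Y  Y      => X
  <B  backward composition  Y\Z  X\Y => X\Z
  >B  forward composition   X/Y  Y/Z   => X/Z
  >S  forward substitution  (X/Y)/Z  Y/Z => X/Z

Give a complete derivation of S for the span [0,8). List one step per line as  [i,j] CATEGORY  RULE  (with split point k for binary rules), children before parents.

[0,1] ((S/N)/(PP\NP))/NP  lex  "that"
[1,2] NP  lex  "cat"
[0,2] (S/N)/(PP\NP)  >  k=1
[2,3] PP\NP  lex  "built"
[0,3] S/N  >  k=2
[3,4] N/S  lex  "read"
[4,5] PP  lex  "chased"
[5,6] (PP\N)\PP  lex  "clearly"
[6,7] (S\(PP\N))/N  lex  "near"
[7,8] N  lex  "city"
[6,8] S\(PP\N)  >  k=7
[5,8] S\PP  <B  k=6
[4,8] S  <  k=5
[3,8] N  >  k=4
[0,8] S  >  k=3

[0,8] S   >
  [0,3] S/N   >
    [0,2] (S/N)/(PP\NP)   >
      [0,1] "that" : ((S/N)/(PP\NP))/NP
      [1,2] "cat" : NP
    [2,3] "built" : PP\NP
  [3,8] N   >
    [3,4] "read" : N/S
    [4,8] S   <
      [4,5] "chased" : PP
      [5,8] S\PP   <B
        [5,6] "clearly" : (PP\N)\PP
        [6,8] S\(PP\N)   >
          [6,7] "near" : (S\(PP\N))/N
          [7,8] "city" : N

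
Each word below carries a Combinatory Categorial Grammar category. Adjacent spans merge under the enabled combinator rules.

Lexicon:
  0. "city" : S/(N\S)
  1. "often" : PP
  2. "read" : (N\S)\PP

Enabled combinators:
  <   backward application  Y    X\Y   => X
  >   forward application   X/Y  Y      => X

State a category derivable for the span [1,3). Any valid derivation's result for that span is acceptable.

N\S

[0,3] S   >
  [0,1] "city" : S/(N\S)
  [1,3] N\S   <
    [1,2] "often" : PP
    [2,3] "read" : (N\S)\PP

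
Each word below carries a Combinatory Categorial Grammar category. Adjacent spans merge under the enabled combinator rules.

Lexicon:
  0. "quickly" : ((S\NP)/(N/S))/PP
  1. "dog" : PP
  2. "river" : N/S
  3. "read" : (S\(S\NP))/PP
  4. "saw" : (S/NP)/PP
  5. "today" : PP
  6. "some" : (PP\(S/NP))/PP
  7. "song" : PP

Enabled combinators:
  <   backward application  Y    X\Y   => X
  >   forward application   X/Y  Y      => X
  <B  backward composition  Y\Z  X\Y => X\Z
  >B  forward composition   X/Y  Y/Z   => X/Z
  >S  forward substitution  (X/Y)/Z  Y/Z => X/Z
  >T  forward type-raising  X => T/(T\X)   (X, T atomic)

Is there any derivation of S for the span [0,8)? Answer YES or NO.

[0,8] S   <
  [0,3] S\NP   >
    [0,2] (S\NP)/(N/S)   >
      [0,1] "quickly" : ((S\NP)/(N/S))/PP
      [1,2] "dog" : PP
    [2,3] "river" : N/S
  [3,8] S\(S\NP)   >
    [3,4] "read" : (S\(S\NP))/PP
    [4,8] PP   <
      [4,6] S/NP   >
        [4,5] "saw" : (S/NP)/PP
        [5,6] "today" : PP
      [6,8] PP\(S/NP)   >
        [6,7] "some" : (PP\(S/NP))/PP
        [7,8] "song" : PP

YES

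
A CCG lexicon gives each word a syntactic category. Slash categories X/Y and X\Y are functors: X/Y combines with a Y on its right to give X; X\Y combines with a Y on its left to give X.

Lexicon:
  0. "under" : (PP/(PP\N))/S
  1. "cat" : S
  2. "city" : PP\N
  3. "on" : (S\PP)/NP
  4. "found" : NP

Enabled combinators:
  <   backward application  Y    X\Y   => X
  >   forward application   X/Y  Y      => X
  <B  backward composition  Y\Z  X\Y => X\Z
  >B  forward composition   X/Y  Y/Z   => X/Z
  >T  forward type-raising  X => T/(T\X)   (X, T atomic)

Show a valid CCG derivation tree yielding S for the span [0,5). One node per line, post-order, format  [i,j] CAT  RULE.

[0,1] (PP/(PP\N))/S  lex  "under"
[1,2] S  lex  "cat"
[0,2] PP/(PP\N)  >  k=1
[2,3] PP\N  lex  "city"
[0,3] PP  >  k=2
[3,4] (S\PP)/NP  lex  "on"
[4,5] NP  lex  "found"
[3,5] S\PP  >  k=4
[0,5] S  <  k=3

[0,5] S   <
  [0,3] PP   >
    [0,2] PP/(PP\N)   >
      [0,1] "under" : (PP/(PP\N))/S
      [1,2] "cat" : S
    [2,3] "city" : PP\N
  [3,5] S\PP   >
    [3,4] "on" : (S\PP)/NP
    [4,5] "found" : NP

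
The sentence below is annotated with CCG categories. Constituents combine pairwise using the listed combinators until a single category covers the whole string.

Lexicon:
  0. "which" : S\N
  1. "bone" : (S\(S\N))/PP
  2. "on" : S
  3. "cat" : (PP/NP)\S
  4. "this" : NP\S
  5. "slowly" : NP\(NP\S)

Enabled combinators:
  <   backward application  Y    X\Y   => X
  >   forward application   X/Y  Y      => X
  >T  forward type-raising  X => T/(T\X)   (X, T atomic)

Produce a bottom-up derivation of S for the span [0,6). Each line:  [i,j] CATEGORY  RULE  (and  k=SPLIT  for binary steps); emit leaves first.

[0,6] S   <
  [0,1] "which" : S\N
  [1,6] S\(S\N)   >
    [1,2] "bone" : (S\(S\N))/PP
    [2,6] PP   >
      [2,4] PP/NP   <
        [2,3] "on" : S
        [3,4] "cat" : (PP/NP)\S
      [4,6] NP   <
        [4,5] "this" : NP\S
        [5,6] "slowly" : NP\(NP\S)

[0,1] S\N  lex  "which"
[1,2] (S\(S\N))/PP  lex  "bone"
[2,3] S  lex  "on"
[3,4] (PP/NP)\S  lex  "cat"
[2,4] PP/NP  <  k=3
[4,5] NP\S  lex  "this"
[5,6] NP\(NP\S)  lex  "slowly"
[4,6] NP  <  k=5
[2,6] PP  >  k=4
[1,6] S\(S\N)  >  k=2
[0,6] S  <  k=1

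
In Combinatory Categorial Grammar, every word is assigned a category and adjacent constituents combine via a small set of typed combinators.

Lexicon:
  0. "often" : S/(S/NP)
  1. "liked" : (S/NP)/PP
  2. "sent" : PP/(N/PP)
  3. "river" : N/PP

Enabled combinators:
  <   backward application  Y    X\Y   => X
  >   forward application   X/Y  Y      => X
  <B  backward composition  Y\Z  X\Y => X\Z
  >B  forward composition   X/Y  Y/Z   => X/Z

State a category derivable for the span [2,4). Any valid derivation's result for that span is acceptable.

[0,4] S   >
  [0,1] "often" : S/(S/NP)
  [1,4] S/NP   >
    [1,2] "liked" : (S/NP)/PP
    [2,4] PP   >
      [2,3] "sent" : PP/(N/PP)
      [3,4] "river" : N/PP

PP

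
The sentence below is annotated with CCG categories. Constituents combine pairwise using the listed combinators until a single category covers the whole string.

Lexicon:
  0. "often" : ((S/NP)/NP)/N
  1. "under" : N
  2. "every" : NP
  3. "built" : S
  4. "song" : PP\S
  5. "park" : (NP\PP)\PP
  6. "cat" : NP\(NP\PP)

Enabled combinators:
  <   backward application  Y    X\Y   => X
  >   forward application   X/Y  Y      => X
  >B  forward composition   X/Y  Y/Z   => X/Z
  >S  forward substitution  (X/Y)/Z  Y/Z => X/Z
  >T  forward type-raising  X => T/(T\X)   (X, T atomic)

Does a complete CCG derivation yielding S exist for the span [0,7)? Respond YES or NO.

[0,7] S   >
  [0,3] S/NP   >
    [0,2] (S/NP)/NP   >
      [0,1] "often" : ((S/NP)/NP)/N
      [1,2] "under" : N
    [2,3] "every" : NP
  [3,7] NP   <
    [3,6] NP\PP   <
      [3,5] PP   <
        [3,4] "built" : S
        [4,5] "song" : PP\S
      [5,6] "park" : (NP\PP)\PP
    [6,7] "cat" : NP\(NP\PP)

YES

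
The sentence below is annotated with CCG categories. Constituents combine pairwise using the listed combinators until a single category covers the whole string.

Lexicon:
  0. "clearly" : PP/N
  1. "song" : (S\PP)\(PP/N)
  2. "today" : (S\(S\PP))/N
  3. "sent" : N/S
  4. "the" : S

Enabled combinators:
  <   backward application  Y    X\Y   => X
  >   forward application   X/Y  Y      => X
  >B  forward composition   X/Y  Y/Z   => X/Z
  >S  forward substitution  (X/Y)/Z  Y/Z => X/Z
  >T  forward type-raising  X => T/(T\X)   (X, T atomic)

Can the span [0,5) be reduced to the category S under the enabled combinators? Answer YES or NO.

[0,5] S   <
  [0,2] S\PP   <
    [0,1] "clearly" : PP/N
    [1,2] "song" : (S\PP)\(PP/N)
  [2,5] S\(S\PP)   >
    [2,3] "today" : (S\(S\PP))/N
    [3,5] N   >
      [3,4] "sent" : N/S
      [4,5] "the" : S

YES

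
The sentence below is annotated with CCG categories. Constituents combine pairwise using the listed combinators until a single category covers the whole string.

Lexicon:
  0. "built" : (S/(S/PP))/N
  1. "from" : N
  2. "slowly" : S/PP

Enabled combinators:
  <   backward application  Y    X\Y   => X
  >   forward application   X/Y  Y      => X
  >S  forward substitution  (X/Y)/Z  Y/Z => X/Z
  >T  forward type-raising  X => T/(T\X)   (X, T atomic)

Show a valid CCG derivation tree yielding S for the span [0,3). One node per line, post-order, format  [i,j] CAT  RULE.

[0,1] (S/(S/PP))/N  lex  "built"
[1,2] N  lex  "from"
[0,2] S/(S/PP)  >  k=1
[2,3] S/PP  lex  "slowly"
[0,3] S  >  k=2

[0,3] S   >
  [0,2] S/(S/PP)   >
    [0,1] "built" : (S/(S/PP))/N
    [1,2] "from" : N
  [2,3] "slowly" : S/PP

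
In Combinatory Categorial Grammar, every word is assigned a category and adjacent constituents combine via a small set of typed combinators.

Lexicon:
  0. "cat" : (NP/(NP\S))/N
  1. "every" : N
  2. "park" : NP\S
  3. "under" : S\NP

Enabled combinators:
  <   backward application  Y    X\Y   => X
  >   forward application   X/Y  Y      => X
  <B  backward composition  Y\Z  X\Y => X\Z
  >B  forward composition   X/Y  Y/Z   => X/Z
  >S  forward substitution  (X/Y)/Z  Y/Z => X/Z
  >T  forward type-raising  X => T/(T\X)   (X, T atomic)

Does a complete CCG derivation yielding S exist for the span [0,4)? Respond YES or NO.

YES

[0,4] S   <
  [0,3] NP   >
    [0,2] NP/(NP\S)   >
      [0,1] "cat" : (NP/(NP\S))/N
      [1,2] "every" : N
    [2,3] "park" : NP\S
  [3,4] "under" : S\NP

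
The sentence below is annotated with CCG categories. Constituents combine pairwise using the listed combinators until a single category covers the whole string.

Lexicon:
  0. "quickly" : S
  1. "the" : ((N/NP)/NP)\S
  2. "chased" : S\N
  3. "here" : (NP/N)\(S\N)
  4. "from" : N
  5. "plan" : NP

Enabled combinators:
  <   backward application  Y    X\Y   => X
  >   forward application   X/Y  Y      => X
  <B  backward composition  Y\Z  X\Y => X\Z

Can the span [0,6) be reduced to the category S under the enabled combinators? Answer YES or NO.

S ((N/NP)/NP)\S S\N (NP/N)\(S\N) N NP
CKY chart[0,6] = {N}; S ∉ chart

NO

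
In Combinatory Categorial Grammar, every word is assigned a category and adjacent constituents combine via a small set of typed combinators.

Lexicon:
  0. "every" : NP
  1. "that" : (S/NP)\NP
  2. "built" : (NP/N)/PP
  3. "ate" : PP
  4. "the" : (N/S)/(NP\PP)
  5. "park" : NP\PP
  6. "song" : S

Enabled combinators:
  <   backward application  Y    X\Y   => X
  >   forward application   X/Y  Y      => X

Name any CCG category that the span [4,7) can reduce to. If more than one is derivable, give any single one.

[0,7] S   >
  [0,2] S/NP   <
    [0,1] "every" : NP
    [1,2] "that" : (S/NP)\NP
  [2,7] NP   >
    [2,4] NP/N   >
      [2,3] "built" : (NP/N)/PP
      [3,4] "ate" : PP
    [4,7] N   >
      [4,6] N/S   >
        [4,5] "the" : (N/S)/(NP\PP)
        [5,6] "park" : NP\PP
      [6,7] "song" : S

N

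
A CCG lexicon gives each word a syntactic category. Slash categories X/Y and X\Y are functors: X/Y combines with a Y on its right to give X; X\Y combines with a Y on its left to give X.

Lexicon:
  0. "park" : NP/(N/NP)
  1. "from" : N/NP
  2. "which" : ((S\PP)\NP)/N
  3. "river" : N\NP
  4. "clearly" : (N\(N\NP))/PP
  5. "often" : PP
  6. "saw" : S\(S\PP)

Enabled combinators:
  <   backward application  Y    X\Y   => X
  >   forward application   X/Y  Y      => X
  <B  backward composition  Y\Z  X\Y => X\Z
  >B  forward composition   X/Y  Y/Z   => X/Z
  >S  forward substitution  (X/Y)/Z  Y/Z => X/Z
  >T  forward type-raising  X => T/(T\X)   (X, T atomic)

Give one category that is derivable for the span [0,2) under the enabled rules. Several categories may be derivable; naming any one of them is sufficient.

NP

[0,7] S   <
  [0,6] S\PP   <
    [0,2] NP   >
      [0,1] "park" : NP/(N/NP)
      [1,2] "from" : N/NP
    [2,6] (S\PP)\NP   >
      [2,3] "which" : ((S\PP)\NP)/N
      [3,6] N   <
        [3,4] "river" : N\NP
        [4,6] N\(N\NP)   >
          [4,5] "clearly" : (N\(N\NP))/PP
          [5,6] "often" : PP
  [6,7] "saw" : S\(S\PP)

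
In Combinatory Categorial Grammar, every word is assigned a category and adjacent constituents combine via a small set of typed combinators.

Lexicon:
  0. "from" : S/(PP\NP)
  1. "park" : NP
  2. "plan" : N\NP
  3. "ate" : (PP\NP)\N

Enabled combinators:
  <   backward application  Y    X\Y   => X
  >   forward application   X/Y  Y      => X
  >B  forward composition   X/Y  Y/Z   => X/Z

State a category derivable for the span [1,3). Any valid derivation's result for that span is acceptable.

[0,4] S   >
  [0,1] "from" : S/(PP\NP)
  [1,4] PP\NP   <
    [1,3] N   <
      [1,2] "park" : NP
      [2,3] "plan" : N\NP
    [3,4] "ate" : (PP\NP)\N

N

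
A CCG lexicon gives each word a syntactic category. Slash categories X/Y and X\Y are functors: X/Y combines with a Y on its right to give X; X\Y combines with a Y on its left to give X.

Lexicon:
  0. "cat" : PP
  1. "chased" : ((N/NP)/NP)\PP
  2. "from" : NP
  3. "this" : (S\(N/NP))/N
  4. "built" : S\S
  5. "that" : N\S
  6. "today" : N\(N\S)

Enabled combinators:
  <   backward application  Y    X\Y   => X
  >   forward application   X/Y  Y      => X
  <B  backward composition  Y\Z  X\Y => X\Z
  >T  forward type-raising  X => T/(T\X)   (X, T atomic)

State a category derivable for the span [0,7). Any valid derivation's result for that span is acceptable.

[0,7] S   <
  [0,3] N/NP   >
    [0,2] (N/NP)/NP   <
      [0,1] "cat" : PP
      [1,2] "chased" : ((N/NP)/NP)\PP
    [2,3] "from" : NP
  [3,7] S\(N/NP)   >
    [3,4] "this" : (S\(N/NP))/N
    [4,7] N   <
      [4,6] N\S   <B
        [4,5] "built" : S\S
        [5,6] "that" : N\S
      [6,7] "today" : N\(N\S)

S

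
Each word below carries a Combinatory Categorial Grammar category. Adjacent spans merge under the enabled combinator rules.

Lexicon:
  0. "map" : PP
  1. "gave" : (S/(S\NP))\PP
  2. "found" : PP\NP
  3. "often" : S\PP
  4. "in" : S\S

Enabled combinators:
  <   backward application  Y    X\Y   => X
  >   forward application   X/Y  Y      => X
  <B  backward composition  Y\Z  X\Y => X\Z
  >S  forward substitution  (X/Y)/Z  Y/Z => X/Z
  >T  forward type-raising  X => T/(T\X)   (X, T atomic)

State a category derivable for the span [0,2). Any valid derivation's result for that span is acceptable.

S/(S\NP)

[0,5] S   >
  [0,2] S/(S\NP)   <
    [0,1] "map" : PP
    [1,2] "gave" : (S/(S\NP))\PP
  [2,5] S\NP   <B
    [2,3] "found" : PP\NP
    [3,5] S\PP   <B
      [3,4] "often" : S\PP
      [4,5] "in" : S\S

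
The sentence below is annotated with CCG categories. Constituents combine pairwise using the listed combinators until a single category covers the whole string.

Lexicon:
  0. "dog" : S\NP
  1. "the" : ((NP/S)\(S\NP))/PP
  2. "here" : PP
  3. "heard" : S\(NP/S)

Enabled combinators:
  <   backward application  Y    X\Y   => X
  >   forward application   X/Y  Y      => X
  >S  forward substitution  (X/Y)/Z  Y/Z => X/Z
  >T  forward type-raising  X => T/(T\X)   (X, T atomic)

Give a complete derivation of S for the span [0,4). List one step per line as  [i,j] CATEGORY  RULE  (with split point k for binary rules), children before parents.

[0,1] S\NP  lex  "dog"
[1,2] ((NP/S)\(S\NP))/PP  lex  "the"
[2,3] PP  lex  "here"
[1,3] (NP/S)\(S\NP)  >  k=2
[0,3] NP/S  <  k=1
[3,4] S\(NP/S)  lex  "heard"
[0,4] S  <  k=3

[0,4] S   <
  [0,3] NP/S   <
    [0,1] "dog" : S\NP
    [1,3] (NP/S)\(S\NP)   >
      [1,2] "the" : ((NP/S)\(S\NP))/PP
      [2,3] "here" : PP
  [3,4] "heard" : S\(NP/S)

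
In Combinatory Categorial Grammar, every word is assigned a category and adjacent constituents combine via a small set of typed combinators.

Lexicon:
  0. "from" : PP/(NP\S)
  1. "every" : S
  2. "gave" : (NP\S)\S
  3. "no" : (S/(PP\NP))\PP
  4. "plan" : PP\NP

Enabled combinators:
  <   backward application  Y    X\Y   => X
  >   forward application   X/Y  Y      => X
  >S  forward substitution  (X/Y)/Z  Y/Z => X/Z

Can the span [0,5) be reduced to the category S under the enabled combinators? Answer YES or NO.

YES

[0,5] S   >
  [0,4] S/(PP\NP)   <
    [0,3] PP   >
      [0,1] "from" : PP/(NP\S)
      [1,3] NP\S   <
        [1,2] "every" : S
        [2,3] "gave" : (NP\S)\S
    [3,4] "no" : (S/(PP\NP))\PP
  [4,5] "plan" : PP\NP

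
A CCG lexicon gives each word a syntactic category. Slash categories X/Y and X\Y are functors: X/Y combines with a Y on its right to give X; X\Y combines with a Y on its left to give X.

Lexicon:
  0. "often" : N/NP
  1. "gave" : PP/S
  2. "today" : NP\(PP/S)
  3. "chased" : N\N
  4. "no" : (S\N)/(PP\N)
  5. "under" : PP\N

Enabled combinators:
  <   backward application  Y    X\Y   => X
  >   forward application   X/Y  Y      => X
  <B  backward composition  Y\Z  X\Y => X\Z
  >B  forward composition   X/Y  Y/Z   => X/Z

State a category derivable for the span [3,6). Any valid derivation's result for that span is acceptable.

S\N

[0,6] S   <
  [0,3] N   >
    [0,1] "often" : N/NP
    [1,3] NP   <
      [1,2] "gave" : PP/S
      [2,3] "today" : NP\(PP/S)
  [3,6] S\N   <B
    [3,4] "chased" : N\N
    [4,6] S\N   >
      [4,5] "no" : (S\N)/(PP\N)
      [5,6] "under" : PP\N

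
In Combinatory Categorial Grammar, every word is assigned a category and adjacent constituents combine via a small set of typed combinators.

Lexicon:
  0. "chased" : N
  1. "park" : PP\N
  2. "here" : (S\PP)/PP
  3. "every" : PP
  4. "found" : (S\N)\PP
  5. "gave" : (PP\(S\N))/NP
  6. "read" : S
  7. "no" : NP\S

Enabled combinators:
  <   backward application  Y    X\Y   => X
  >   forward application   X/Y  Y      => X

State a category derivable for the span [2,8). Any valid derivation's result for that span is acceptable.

S\PP

[0,8] S   <
  [0,2] PP   <
    [0,1] "chased" : N
    [1,2] "park" : PP\N
  [2,8] S\PP   >
    [2,3] "here" : (S\PP)/PP
    [3,8] PP   <
      [3,5] S\N   <
        [3,4] "every" : PP
        [4,5] "found" : (S\N)\PP
      [5,8] PP\(S\N)   >
        [5,6] "gave" : (PP\(S\N))/NP
        [6,8] NP   <
          [6,7] "read" : S
          [7,8] "no" : NP\S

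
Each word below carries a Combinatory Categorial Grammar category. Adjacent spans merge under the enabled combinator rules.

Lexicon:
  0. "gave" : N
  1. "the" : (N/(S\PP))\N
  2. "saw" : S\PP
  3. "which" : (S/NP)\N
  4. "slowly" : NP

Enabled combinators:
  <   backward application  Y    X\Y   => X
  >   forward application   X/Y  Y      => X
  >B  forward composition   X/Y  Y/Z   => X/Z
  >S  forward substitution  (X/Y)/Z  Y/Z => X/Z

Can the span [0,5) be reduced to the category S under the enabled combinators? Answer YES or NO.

YES

[0,5] S   >
  [0,4] S/NP   <
    [0,3] N   >
      [0,2] N/(S\PP)   <
        [0,1] "gave" : N
        [1,2] "the" : (N/(S\PP))\N
      [2,3] "saw" : S\PP
    [3,4] "which" : (S/NP)\N
  [4,5] "slowly" : NP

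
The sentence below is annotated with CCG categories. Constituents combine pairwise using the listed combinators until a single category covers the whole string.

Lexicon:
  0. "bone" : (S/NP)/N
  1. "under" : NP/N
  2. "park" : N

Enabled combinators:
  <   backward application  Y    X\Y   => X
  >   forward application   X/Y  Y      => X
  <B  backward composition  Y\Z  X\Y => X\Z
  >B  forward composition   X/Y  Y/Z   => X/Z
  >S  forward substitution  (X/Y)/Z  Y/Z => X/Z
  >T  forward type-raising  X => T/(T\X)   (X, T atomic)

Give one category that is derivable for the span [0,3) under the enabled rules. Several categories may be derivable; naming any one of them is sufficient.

S

[0,3] S   >
  [0,2] S/N   >S
    [0,1] "bone" : (S/NP)/N
    [1,2] "under" : NP/N
  [2,3] "park" : N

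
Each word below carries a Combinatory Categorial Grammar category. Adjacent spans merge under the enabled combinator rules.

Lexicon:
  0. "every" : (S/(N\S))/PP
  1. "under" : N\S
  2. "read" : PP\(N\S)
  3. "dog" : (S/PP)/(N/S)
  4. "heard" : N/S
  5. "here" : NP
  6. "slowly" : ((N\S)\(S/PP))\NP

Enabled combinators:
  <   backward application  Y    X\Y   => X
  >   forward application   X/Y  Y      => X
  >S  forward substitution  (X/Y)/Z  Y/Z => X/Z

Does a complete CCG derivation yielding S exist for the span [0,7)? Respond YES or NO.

[0,7] S   >
  [0,3] S/(N\S)   >
    [0,1] "every" : (S/(N\S))/PP
    [1,3] PP   <
      [1,2] "under" : N\S
      [2,3] "read" : PP\(N\S)
  [3,7] N\S   <
    [3,5] S/PP   >
      [3,4] "dog" : (S/PP)/(N/S)
      [4,5] "heard" : N/S
    [5,7] (N\S)\(S/PP)   <
      [5,6] "here" : NP
      [6,7] "slowly" : ((N\S)\(S/PP))\NP

YES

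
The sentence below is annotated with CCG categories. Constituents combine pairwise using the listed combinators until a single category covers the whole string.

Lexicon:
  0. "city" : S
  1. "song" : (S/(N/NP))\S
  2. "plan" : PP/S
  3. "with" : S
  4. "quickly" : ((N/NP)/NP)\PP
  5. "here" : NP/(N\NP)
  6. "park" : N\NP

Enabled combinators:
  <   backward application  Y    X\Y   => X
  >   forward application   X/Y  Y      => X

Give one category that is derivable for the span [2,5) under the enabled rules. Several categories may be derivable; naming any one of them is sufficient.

(N/NP)/NP

[0,7] S   >
  [0,2] S/(N/NP)   <
    [0,1] "city" : S
    [1,2] "song" : (S/(N/NP))\S
  [2,7] N/NP   >
    [2,5] (N/NP)/NP   <
      [2,4] PP   >
        [2,3] "plan" : PP/S
        [3,4] "with" : S
      [4,5] "quickly" : ((N/NP)/NP)\PP
    [5,7] NP   >
      [5,6] "here" : NP/(N\NP)
      [6,7] "park" : N\NP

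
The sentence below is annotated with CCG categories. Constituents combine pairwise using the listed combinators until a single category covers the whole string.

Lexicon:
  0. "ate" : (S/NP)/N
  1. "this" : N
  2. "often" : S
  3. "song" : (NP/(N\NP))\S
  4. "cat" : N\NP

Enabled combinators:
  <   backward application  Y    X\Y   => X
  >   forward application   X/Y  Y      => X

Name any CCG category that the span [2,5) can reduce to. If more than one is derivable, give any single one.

[0,5] S   >
  [0,2] S/NP   >
    [0,1] "ate" : (S/NP)/N
    [1,2] "this" : N
  [2,5] NP   >
    [2,4] NP/(N\NP)   <
      [2,3] "often" : S
      [3,4] "song" : (NP/(N\NP))\S
    [4,5] "cat" : N\NP

NP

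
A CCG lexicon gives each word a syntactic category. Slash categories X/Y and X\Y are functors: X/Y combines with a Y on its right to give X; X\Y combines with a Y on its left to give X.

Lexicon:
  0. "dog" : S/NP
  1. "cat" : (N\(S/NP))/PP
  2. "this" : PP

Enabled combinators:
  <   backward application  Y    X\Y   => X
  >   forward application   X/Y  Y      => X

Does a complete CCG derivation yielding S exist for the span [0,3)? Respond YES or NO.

NO

S/NP (N\(S/NP))/PP PP
CKY chart[0,3] = {N}; S ∉ chart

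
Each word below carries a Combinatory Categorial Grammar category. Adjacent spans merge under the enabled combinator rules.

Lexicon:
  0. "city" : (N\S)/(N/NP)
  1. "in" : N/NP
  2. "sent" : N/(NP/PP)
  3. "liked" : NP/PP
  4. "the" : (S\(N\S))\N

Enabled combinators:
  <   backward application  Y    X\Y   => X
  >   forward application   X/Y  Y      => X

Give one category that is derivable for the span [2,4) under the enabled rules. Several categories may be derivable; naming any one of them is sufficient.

[0,5] S   <
  [0,2] N\S   >
    [0,1] "city" : (N\S)/(N/NP)
    [1,2] "in" : N/NP
  [2,5] S\(N\S)   <
    [2,4] N   >
      [2,3] "sent" : N/(NP/PP)
      [3,4] "liked" : NP/PP
    [4,5] "the" : (S\(N\S))\N

N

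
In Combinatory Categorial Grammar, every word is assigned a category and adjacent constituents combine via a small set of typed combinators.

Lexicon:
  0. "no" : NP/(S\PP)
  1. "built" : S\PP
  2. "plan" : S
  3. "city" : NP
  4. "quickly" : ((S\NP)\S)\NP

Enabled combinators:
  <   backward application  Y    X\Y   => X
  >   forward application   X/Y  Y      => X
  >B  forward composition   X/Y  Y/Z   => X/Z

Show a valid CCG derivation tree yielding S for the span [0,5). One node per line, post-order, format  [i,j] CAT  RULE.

[0,5] S   <
  [0,2] NP   >
    [0,1] "no" : NP/(S\PP)
    [1,2] "built" : S\PP
  [2,5] S\NP   <
    [2,3] "plan" : S
    [3,5] (S\NP)\S   <
      [3,4] "city" : NP
      [4,5] "quickly" : ((S\NP)\S)\NP

[0,1] NP/(S\PP)  lex  "no"
[1,2] S\PP  lex  "built"
[0,2] NP  >  k=1
[2,3] S  lex  "plan"
[3,4] NP  lex  "city"
[4,5] ((S\NP)\S)\NP  lex  "quickly"
[3,5] (S\NP)\S  <  k=4
[2,5] S\NP  <  k=3
[0,5] S  <  k=2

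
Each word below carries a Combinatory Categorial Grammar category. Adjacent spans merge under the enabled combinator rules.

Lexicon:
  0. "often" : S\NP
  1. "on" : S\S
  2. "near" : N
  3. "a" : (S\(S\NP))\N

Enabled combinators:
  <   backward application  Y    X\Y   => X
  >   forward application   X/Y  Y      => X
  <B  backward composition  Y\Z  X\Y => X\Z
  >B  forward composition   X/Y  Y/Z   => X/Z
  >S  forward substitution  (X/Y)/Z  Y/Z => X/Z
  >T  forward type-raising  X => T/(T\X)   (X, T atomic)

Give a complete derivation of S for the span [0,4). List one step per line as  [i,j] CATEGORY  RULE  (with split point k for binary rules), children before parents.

[0,1] S\NP  lex  "often"
[1,2] S\S  lex  "on"
[0,2] S\NP  <B  k=1
[2,3] N  lex  "near"
[3,4] (S\(S\NP))\N  lex  "a"
[2,4] S\(S\NP)  <  k=3
[0,4] S  <  k=2

[0,4] S   <
  [0,2] S\NP   <B
    [0,1] "often" : S\NP
    [1,2] "on" : S\S
  [2,4] S\(S\NP)   <
    [2,3] "near" : N
    [3,4] "a" : (S\(S\NP))\N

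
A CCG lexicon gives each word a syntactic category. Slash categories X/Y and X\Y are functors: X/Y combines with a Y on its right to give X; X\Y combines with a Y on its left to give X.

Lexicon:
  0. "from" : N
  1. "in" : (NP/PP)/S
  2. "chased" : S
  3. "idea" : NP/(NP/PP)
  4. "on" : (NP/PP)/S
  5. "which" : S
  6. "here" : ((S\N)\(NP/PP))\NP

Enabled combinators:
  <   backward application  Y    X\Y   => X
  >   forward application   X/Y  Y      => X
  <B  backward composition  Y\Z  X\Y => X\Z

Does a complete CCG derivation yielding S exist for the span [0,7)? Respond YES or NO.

[0,7] S   <
  [0,1] "from" : N
  [1,7] S\N   <
    [1,3] NP/PP   >
      [1,2] "in" : (NP/PP)/S
      [2,3] "chased" : S
    [3,7] (S\N)\(NP/PP)   <
      [3,6] NP   >
        [3,4] "idea" : NP/(NP/PP)
        [4,6] NP/PP   >
          [4,5] "on" : (NP/PP)/S
          [5,6] "which" : S
      [6,7] "here" : ((S\N)\(NP/PP))\NP

YES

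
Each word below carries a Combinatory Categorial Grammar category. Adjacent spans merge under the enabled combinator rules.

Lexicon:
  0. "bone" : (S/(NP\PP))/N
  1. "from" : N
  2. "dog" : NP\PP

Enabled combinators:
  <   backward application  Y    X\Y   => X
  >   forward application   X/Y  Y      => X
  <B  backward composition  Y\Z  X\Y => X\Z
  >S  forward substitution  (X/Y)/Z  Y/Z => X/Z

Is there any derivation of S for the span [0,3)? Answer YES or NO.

YES

[0,3] S   >
  [0,2] S/(NP\PP)   >
    [0,1] "bone" : (S/(NP\PP))/N
    [1,2] "from" : N
  [2,3] "dog" : NP\PP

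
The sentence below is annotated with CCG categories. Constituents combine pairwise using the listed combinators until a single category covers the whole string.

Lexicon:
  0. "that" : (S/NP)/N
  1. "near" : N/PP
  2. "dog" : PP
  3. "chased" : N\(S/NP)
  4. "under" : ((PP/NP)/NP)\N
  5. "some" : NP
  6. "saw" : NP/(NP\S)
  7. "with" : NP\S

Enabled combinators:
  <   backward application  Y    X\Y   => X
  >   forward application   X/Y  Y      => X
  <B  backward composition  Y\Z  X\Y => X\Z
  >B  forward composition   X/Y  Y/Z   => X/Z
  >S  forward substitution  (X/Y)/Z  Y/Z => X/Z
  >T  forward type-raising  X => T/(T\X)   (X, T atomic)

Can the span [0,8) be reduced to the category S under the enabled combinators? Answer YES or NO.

(S/NP)/N N/PP PP N\(S/NP) ((PP/NP)/NP)\N NP NP/(NP\S) NP\S
CKY chart[0,8] = {N/(N\PP), NP/(NP\PP), PP, PP/(NP\NP), PP/(PP\PP), S/(S\PP)}; S ∉ chart

NO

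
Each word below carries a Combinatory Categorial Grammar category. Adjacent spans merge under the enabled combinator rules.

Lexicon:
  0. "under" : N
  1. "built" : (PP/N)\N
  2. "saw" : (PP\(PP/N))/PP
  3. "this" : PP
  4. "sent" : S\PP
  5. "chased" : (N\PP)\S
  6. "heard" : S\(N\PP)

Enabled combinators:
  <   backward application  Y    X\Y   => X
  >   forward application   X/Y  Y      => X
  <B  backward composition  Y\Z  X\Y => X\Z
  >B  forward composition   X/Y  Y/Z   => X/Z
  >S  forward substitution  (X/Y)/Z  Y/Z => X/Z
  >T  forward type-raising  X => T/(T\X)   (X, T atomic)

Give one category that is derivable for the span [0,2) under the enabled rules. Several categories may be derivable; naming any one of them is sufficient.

PP/N

[0,7] S   <
  [0,6] N\PP   <
    [0,5] S   <
      [0,4] PP   <
        [0,2] PP/N   <
          [0,1] "under" : N
          [1,2] "built" : (PP/N)\N
        [2,4] PP\(PP/N)   >
          [2,3] "saw" : (PP\(PP/N))/PP
          [3,4] "this" : PP
      [4,5] "sent" : S\PP
    [5,6] "chased" : (N\PP)\S
  [6,7] "heard" : S\(N\PP)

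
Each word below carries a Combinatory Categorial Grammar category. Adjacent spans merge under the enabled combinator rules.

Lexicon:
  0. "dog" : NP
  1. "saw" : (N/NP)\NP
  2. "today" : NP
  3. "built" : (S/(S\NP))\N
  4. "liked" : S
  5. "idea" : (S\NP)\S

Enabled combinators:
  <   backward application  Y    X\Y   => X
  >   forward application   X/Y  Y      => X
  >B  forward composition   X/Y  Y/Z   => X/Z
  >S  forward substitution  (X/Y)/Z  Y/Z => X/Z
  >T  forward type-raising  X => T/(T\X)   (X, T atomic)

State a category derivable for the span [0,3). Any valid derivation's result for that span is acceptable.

[0,6] S   >
  [0,4] S/(S\NP)   <
    [0,3] N   >
      [0,2] N/NP   <
        [0,1] "dog" : NP
        [1,2] "saw" : (N/NP)\NP
      [2,3] "today" : NP
    [3,4] "built" : (S/(S\NP))\N
  [4,6] S\NP   <
    [4,5] "liked" : S
    [5,6] "idea" : (S\NP)\S

N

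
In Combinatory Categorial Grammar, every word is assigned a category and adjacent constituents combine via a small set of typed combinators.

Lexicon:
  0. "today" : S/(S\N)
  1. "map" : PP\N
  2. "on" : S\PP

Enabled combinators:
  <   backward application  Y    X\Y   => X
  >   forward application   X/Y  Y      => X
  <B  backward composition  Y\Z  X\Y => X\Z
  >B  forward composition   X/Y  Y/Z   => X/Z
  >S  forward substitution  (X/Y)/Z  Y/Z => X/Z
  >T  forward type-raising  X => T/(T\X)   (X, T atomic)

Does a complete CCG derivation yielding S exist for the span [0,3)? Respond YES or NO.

YES

[0,3] S   >
  [0,1] "today" : S/(S\N)
  [1,3] S\N   <B
    [1,2] "map" : PP\N
    [2,3] "on" : S\PP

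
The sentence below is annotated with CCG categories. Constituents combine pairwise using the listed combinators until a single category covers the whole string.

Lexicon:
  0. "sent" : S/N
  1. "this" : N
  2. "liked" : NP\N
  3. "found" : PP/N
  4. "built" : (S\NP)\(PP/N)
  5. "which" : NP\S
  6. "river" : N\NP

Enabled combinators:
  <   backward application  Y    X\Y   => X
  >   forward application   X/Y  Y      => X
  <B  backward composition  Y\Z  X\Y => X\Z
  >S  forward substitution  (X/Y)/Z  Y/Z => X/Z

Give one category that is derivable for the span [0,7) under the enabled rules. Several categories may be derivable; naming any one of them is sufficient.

S

[0,7] S   >
  [0,1] "sent" : S/N
  [1,7] N   <
    [1,5] S   <
      [1,3] NP   <
        [1,2] "this" : N
        [2,3] "liked" : NP\N
      [3,5] S\NP   <
        [3,4] "found" : PP/N
        [4,5] "built" : (S\NP)\(PP/N)
    [5,7] N\S   <B
      [5,6] "which" : NP\S
      [6,7] "river" : N\NP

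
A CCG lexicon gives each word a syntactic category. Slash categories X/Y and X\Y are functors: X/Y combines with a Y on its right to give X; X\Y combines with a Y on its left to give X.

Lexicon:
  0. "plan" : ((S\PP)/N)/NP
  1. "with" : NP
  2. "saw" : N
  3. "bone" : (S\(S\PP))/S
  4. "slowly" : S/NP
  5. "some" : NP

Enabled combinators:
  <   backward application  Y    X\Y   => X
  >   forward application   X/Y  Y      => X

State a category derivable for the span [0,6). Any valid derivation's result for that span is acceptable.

[0,6] S   <
  [0,3] S\PP   >
    [0,2] (S\PP)/N   >
      [0,1] "plan" : ((S\PP)/N)/NP
      [1,2] "with" : NP
    [2,3] "saw" : N
  [3,6] S\(S\PP)   >
    [3,4] "bone" : (S\(S\PP))/S
    [4,6] S   >
      [4,5] "slowly" : S/NP
      [5,6] "some" : NP

S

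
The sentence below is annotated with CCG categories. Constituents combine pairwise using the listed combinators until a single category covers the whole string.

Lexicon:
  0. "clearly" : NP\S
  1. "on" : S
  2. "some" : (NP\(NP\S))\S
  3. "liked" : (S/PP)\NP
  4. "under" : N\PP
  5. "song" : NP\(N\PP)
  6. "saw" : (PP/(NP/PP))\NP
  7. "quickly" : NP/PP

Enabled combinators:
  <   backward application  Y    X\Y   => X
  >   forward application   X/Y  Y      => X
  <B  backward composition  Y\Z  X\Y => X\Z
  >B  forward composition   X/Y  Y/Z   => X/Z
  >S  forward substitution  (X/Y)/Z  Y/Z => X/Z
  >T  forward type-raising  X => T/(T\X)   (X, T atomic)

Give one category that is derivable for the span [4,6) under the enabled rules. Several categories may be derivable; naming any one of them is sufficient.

NP

[0,8] S   >
  [0,4] S/PP   <
    [0,3] NP   <
      [0,1] "clearly" : NP\S
      [1,3] NP\(NP\S)   <
        [1,2] "on" : S
        [2,3] "some" : (NP\(NP\S))\S
    [3,4] "liked" : (S/PP)\NP
  [4,8] PP   >
    [4,7] PP/(NP/PP)   <
      [4,6] NP   <
        [4,5] "under" : N\PP
        [5,6] "song" : NP\(N\PP)
      [6,7] "saw" : (PP/(NP/PP))\NP
    [7,8] "quickly" : NP/PP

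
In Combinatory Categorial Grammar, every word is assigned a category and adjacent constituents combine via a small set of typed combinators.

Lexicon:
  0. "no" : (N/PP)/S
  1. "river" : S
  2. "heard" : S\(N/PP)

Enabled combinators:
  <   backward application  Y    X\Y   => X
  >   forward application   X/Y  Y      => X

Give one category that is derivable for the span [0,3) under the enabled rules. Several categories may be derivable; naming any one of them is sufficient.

[0,3] S   <
  [0,2] N/PP   >
    [0,1] "no" : (N/PP)/S
    [1,2] "river" : S
  [2,3] "heard" : S\(N/PP)

S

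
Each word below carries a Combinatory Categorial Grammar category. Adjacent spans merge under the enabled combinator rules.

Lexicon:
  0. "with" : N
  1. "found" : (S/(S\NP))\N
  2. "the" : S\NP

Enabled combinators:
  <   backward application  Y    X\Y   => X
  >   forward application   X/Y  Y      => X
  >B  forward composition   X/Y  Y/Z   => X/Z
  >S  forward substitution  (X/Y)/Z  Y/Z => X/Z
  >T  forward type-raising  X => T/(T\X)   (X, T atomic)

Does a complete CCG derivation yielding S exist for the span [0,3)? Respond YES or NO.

YES

[0,3] S   >
  [0,2] S/(S\NP)   <
    [0,1] "with" : N
    [1,2] "found" : (S/(S\NP))\N
  [2,3] "the" : S\NP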